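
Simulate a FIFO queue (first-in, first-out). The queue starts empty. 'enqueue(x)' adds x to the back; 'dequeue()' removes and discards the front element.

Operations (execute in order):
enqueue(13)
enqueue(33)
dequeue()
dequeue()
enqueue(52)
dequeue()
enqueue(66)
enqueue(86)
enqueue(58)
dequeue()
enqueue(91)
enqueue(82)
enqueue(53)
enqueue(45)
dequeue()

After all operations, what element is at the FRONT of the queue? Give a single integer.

enqueue(13): queue = [13]
enqueue(33): queue = [13, 33]
dequeue(): queue = [33]
dequeue(): queue = []
enqueue(52): queue = [52]
dequeue(): queue = []
enqueue(66): queue = [66]
enqueue(86): queue = [66, 86]
enqueue(58): queue = [66, 86, 58]
dequeue(): queue = [86, 58]
enqueue(91): queue = [86, 58, 91]
enqueue(82): queue = [86, 58, 91, 82]
enqueue(53): queue = [86, 58, 91, 82, 53]
enqueue(45): queue = [86, 58, 91, 82, 53, 45]
dequeue(): queue = [58, 91, 82, 53, 45]

Answer: 58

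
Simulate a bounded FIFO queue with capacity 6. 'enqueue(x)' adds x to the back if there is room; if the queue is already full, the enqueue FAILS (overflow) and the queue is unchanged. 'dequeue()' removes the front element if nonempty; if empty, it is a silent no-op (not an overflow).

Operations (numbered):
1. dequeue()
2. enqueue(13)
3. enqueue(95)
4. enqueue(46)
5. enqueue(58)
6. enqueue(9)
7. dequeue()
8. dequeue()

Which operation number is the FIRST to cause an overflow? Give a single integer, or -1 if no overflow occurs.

Answer: -1

Derivation:
1. dequeue(): empty, no-op, size=0
2. enqueue(13): size=1
3. enqueue(95): size=2
4. enqueue(46): size=3
5. enqueue(58): size=4
6. enqueue(9): size=5
7. dequeue(): size=4
8. dequeue(): size=3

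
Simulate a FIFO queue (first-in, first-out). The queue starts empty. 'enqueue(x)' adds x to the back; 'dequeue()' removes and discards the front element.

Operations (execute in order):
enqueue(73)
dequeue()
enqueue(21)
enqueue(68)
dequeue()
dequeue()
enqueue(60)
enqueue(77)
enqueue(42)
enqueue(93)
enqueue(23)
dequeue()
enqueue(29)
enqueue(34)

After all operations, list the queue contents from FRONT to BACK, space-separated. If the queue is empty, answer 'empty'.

Answer: 77 42 93 23 29 34

Derivation:
enqueue(73): [73]
dequeue(): []
enqueue(21): [21]
enqueue(68): [21, 68]
dequeue(): [68]
dequeue(): []
enqueue(60): [60]
enqueue(77): [60, 77]
enqueue(42): [60, 77, 42]
enqueue(93): [60, 77, 42, 93]
enqueue(23): [60, 77, 42, 93, 23]
dequeue(): [77, 42, 93, 23]
enqueue(29): [77, 42, 93, 23, 29]
enqueue(34): [77, 42, 93, 23, 29, 34]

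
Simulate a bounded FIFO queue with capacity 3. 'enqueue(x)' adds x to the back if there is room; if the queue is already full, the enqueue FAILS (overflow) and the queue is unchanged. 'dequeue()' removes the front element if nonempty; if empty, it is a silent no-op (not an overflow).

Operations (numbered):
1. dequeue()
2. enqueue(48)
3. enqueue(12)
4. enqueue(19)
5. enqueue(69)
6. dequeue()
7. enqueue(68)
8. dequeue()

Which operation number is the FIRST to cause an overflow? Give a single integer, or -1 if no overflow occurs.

1. dequeue(): empty, no-op, size=0
2. enqueue(48): size=1
3. enqueue(12): size=2
4. enqueue(19): size=3
5. enqueue(69): size=3=cap → OVERFLOW (fail)
6. dequeue(): size=2
7. enqueue(68): size=3
8. dequeue(): size=2

Answer: 5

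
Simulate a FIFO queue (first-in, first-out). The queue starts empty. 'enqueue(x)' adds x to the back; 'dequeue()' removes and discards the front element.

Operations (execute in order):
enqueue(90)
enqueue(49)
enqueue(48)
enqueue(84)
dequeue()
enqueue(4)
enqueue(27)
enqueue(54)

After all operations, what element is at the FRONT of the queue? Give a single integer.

enqueue(90): queue = [90]
enqueue(49): queue = [90, 49]
enqueue(48): queue = [90, 49, 48]
enqueue(84): queue = [90, 49, 48, 84]
dequeue(): queue = [49, 48, 84]
enqueue(4): queue = [49, 48, 84, 4]
enqueue(27): queue = [49, 48, 84, 4, 27]
enqueue(54): queue = [49, 48, 84, 4, 27, 54]

Answer: 49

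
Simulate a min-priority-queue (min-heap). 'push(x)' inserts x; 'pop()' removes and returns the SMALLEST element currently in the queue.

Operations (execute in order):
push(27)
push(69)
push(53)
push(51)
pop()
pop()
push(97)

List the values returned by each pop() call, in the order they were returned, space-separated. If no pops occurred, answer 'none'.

push(27): heap contents = [27]
push(69): heap contents = [27, 69]
push(53): heap contents = [27, 53, 69]
push(51): heap contents = [27, 51, 53, 69]
pop() → 27: heap contents = [51, 53, 69]
pop() → 51: heap contents = [53, 69]
push(97): heap contents = [53, 69, 97]

Answer: 27 51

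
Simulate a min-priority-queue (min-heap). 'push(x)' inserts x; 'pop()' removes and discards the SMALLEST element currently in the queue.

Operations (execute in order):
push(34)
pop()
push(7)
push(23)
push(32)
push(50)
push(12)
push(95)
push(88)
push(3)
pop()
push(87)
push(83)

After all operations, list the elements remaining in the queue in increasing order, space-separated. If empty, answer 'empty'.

Answer: 7 12 23 32 50 83 87 88 95

Derivation:
push(34): heap contents = [34]
pop() → 34: heap contents = []
push(7): heap contents = [7]
push(23): heap contents = [7, 23]
push(32): heap contents = [7, 23, 32]
push(50): heap contents = [7, 23, 32, 50]
push(12): heap contents = [7, 12, 23, 32, 50]
push(95): heap contents = [7, 12, 23, 32, 50, 95]
push(88): heap contents = [7, 12, 23, 32, 50, 88, 95]
push(3): heap contents = [3, 7, 12, 23, 32, 50, 88, 95]
pop() → 3: heap contents = [7, 12, 23, 32, 50, 88, 95]
push(87): heap contents = [7, 12, 23, 32, 50, 87, 88, 95]
push(83): heap contents = [7, 12, 23, 32, 50, 83, 87, 88, 95]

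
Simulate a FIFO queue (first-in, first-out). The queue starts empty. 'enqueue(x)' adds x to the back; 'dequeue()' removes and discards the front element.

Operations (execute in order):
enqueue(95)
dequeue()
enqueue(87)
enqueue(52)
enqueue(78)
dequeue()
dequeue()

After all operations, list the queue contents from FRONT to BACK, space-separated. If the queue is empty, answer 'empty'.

enqueue(95): [95]
dequeue(): []
enqueue(87): [87]
enqueue(52): [87, 52]
enqueue(78): [87, 52, 78]
dequeue(): [52, 78]
dequeue(): [78]

Answer: 78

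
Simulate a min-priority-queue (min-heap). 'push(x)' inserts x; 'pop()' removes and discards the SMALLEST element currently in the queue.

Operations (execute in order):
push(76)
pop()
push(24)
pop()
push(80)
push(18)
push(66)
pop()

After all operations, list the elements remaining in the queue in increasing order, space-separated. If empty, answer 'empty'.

push(76): heap contents = [76]
pop() → 76: heap contents = []
push(24): heap contents = [24]
pop() → 24: heap contents = []
push(80): heap contents = [80]
push(18): heap contents = [18, 80]
push(66): heap contents = [18, 66, 80]
pop() → 18: heap contents = [66, 80]

Answer: 66 80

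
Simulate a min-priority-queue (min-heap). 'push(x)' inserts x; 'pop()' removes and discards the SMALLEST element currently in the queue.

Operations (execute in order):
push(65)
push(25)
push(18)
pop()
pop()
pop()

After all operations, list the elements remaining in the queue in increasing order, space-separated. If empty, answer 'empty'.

Answer: empty

Derivation:
push(65): heap contents = [65]
push(25): heap contents = [25, 65]
push(18): heap contents = [18, 25, 65]
pop() → 18: heap contents = [25, 65]
pop() → 25: heap contents = [65]
pop() → 65: heap contents = []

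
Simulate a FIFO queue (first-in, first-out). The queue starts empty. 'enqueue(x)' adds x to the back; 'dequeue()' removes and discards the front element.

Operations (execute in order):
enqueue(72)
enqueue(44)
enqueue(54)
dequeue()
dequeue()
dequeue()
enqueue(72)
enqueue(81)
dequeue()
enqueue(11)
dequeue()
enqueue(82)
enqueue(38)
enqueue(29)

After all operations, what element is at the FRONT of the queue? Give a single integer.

enqueue(72): queue = [72]
enqueue(44): queue = [72, 44]
enqueue(54): queue = [72, 44, 54]
dequeue(): queue = [44, 54]
dequeue(): queue = [54]
dequeue(): queue = []
enqueue(72): queue = [72]
enqueue(81): queue = [72, 81]
dequeue(): queue = [81]
enqueue(11): queue = [81, 11]
dequeue(): queue = [11]
enqueue(82): queue = [11, 82]
enqueue(38): queue = [11, 82, 38]
enqueue(29): queue = [11, 82, 38, 29]

Answer: 11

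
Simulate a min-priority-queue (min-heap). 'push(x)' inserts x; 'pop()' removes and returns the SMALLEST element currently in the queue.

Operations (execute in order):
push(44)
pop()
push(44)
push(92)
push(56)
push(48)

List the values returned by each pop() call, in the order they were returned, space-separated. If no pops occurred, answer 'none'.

Answer: 44

Derivation:
push(44): heap contents = [44]
pop() → 44: heap contents = []
push(44): heap contents = [44]
push(92): heap contents = [44, 92]
push(56): heap contents = [44, 56, 92]
push(48): heap contents = [44, 48, 56, 92]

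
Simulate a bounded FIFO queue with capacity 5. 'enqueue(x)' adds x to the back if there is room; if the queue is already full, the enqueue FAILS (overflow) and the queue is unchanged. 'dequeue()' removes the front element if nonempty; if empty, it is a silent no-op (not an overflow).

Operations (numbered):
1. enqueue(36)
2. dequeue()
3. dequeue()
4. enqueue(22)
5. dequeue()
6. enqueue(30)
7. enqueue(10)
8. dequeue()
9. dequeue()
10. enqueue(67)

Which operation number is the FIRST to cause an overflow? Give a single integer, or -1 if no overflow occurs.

1. enqueue(36): size=1
2. dequeue(): size=0
3. dequeue(): empty, no-op, size=0
4. enqueue(22): size=1
5. dequeue(): size=0
6. enqueue(30): size=1
7. enqueue(10): size=2
8. dequeue(): size=1
9. dequeue(): size=0
10. enqueue(67): size=1

Answer: -1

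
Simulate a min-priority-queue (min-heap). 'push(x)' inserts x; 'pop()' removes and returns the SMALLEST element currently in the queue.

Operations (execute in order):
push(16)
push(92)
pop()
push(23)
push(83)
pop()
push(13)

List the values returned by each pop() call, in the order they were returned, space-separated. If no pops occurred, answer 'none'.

Answer: 16 23

Derivation:
push(16): heap contents = [16]
push(92): heap contents = [16, 92]
pop() → 16: heap contents = [92]
push(23): heap contents = [23, 92]
push(83): heap contents = [23, 83, 92]
pop() → 23: heap contents = [83, 92]
push(13): heap contents = [13, 83, 92]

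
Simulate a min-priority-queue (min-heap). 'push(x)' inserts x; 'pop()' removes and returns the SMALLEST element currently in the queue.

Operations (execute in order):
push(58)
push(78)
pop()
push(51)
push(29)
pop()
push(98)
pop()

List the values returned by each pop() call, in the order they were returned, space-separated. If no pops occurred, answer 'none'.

push(58): heap contents = [58]
push(78): heap contents = [58, 78]
pop() → 58: heap contents = [78]
push(51): heap contents = [51, 78]
push(29): heap contents = [29, 51, 78]
pop() → 29: heap contents = [51, 78]
push(98): heap contents = [51, 78, 98]
pop() → 51: heap contents = [78, 98]

Answer: 58 29 51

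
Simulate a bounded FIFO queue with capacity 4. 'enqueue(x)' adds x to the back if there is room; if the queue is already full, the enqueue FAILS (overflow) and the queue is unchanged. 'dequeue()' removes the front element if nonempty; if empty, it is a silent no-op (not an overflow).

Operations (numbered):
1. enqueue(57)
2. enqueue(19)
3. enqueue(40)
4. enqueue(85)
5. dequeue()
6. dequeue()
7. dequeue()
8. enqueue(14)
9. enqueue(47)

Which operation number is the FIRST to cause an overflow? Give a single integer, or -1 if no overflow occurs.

1. enqueue(57): size=1
2. enqueue(19): size=2
3. enqueue(40): size=3
4. enqueue(85): size=4
5. dequeue(): size=3
6. dequeue(): size=2
7. dequeue(): size=1
8. enqueue(14): size=2
9. enqueue(47): size=3

Answer: -1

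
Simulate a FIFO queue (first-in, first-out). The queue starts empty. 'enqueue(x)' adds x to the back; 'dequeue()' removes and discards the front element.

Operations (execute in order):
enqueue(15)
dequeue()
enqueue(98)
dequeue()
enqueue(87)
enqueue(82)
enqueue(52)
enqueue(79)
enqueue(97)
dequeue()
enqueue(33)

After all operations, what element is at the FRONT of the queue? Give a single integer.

enqueue(15): queue = [15]
dequeue(): queue = []
enqueue(98): queue = [98]
dequeue(): queue = []
enqueue(87): queue = [87]
enqueue(82): queue = [87, 82]
enqueue(52): queue = [87, 82, 52]
enqueue(79): queue = [87, 82, 52, 79]
enqueue(97): queue = [87, 82, 52, 79, 97]
dequeue(): queue = [82, 52, 79, 97]
enqueue(33): queue = [82, 52, 79, 97, 33]

Answer: 82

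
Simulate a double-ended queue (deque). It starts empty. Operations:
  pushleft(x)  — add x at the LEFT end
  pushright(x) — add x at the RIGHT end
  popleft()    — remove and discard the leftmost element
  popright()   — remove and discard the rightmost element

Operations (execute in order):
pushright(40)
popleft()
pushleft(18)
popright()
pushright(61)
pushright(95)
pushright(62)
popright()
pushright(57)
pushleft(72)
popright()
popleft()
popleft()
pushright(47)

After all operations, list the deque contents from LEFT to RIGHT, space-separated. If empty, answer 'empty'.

pushright(40): [40]
popleft(): []
pushleft(18): [18]
popright(): []
pushright(61): [61]
pushright(95): [61, 95]
pushright(62): [61, 95, 62]
popright(): [61, 95]
pushright(57): [61, 95, 57]
pushleft(72): [72, 61, 95, 57]
popright(): [72, 61, 95]
popleft(): [61, 95]
popleft(): [95]
pushright(47): [95, 47]

Answer: 95 47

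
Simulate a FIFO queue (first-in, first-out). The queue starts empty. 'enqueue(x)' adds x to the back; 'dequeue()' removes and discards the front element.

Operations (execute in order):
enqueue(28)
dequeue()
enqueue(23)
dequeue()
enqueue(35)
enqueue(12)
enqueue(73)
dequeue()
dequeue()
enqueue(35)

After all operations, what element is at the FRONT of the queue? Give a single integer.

Answer: 73

Derivation:
enqueue(28): queue = [28]
dequeue(): queue = []
enqueue(23): queue = [23]
dequeue(): queue = []
enqueue(35): queue = [35]
enqueue(12): queue = [35, 12]
enqueue(73): queue = [35, 12, 73]
dequeue(): queue = [12, 73]
dequeue(): queue = [73]
enqueue(35): queue = [73, 35]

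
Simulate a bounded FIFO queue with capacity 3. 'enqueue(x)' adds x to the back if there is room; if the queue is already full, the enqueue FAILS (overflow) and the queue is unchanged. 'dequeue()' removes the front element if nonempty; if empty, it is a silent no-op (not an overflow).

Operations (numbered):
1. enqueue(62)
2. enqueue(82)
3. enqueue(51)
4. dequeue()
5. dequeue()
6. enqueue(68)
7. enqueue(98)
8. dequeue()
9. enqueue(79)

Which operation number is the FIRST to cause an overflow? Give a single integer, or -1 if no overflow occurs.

Answer: -1

Derivation:
1. enqueue(62): size=1
2. enqueue(82): size=2
3. enqueue(51): size=3
4. dequeue(): size=2
5. dequeue(): size=1
6. enqueue(68): size=2
7. enqueue(98): size=3
8. dequeue(): size=2
9. enqueue(79): size=3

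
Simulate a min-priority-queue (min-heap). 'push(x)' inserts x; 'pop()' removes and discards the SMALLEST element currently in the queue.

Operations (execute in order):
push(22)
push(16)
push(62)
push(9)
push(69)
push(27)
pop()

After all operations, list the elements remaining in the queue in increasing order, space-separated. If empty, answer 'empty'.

Answer: 16 22 27 62 69

Derivation:
push(22): heap contents = [22]
push(16): heap contents = [16, 22]
push(62): heap contents = [16, 22, 62]
push(9): heap contents = [9, 16, 22, 62]
push(69): heap contents = [9, 16, 22, 62, 69]
push(27): heap contents = [9, 16, 22, 27, 62, 69]
pop() → 9: heap contents = [16, 22, 27, 62, 69]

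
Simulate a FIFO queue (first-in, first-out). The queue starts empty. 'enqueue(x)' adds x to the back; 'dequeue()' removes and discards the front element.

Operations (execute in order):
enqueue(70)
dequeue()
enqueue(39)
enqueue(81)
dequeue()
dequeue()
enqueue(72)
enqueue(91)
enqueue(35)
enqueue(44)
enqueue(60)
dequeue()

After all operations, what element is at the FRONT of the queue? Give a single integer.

Answer: 91

Derivation:
enqueue(70): queue = [70]
dequeue(): queue = []
enqueue(39): queue = [39]
enqueue(81): queue = [39, 81]
dequeue(): queue = [81]
dequeue(): queue = []
enqueue(72): queue = [72]
enqueue(91): queue = [72, 91]
enqueue(35): queue = [72, 91, 35]
enqueue(44): queue = [72, 91, 35, 44]
enqueue(60): queue = [72, 91, 35, 44, 60]
dequeue(): queue = [91, 35, 44, 60]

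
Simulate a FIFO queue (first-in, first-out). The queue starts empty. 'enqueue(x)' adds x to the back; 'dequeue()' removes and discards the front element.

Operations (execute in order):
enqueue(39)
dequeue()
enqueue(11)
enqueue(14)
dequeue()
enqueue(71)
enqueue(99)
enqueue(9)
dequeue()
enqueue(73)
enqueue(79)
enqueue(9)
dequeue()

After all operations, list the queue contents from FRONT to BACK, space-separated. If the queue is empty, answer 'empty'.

Answer: 99 9 73 79 9

Derivation:
enqueue(39): [39]
dequeue(): []
enqueue(11): [11]
enqueue(14): [11, 14]
dequeue(): [14]
enqueue(71): [14, 71]
enqueue(99): [14, 71, 99]
enqueue(9): [14, 71, 99, 9]
dequeue(): [71, 99, 9]
enqueue(73): [71, 99, 9, 73]
enqueue(79): [71, 99, 9, 73, 79]
enqueue(9): [71, 99, 9, 73, 79, 9]
dequeue(): [99, 9, 73, 79, 9]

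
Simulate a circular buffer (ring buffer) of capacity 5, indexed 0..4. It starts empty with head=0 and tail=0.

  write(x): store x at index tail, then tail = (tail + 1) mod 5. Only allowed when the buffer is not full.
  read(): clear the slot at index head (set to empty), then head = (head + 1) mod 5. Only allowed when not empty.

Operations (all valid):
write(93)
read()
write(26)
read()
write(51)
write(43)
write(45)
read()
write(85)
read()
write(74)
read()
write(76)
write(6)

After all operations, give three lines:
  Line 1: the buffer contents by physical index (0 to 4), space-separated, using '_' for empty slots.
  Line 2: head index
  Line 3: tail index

Answer: 85 74 76 6 _
0
4

Derivation:
write(93): buf=[93 _ _ _ _], head=0, tail=1, size=1
read(): buf=[_ _ _ _ _], head=1, tail=1, size=0
write(26): buf=[_ 26 _ _ _], head=1, tail=2, size=1
read(): buf=[_ _ _ _ _], head=2, tail=2, size=0
write(51): buf=[_ _ 51 _ _], head=2, tail=3, size=1
write(43): buf=[_ _ 51 43 _], head=2, tail=4, size=2
write(45): buf=[_ _ 51 43 45], head=2, tail=0, size=3
read(): buf=[_ _ _ 43 45], head=3, tail=0, size=2
write(85): buf=[85 _ _ 43 45], head=3, tail=1, size=3
read(): buf=[85 _ _ _ 45], head=4, tail=1, size=2
write(74): buf=[85 74 _ _ 45], head=4, tail=2, size=3
read(): buf=[85 74 _ _ _], head=0, tail=2, size=2
write(76): buf=[85 74 76 _ _], head=0, tail=3, size=3
write(6): buf=[85 74 76 6 _], head=0, tail=4, size=4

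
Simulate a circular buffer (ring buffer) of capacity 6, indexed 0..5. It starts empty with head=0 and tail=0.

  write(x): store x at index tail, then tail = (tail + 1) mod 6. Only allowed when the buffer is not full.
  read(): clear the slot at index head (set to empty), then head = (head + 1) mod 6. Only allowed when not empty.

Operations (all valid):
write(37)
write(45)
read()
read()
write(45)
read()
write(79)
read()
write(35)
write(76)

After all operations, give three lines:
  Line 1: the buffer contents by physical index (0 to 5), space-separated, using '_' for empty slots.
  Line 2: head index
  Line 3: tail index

write(37): buf=[37 _ _ _ _ _], head=0, tail=1, size=1
write(45): buf=[37 45 _ _ _ _], head=0, tail=2, size=2
read(): buf=[_ 45 _ _ _ _], head=1, tail=2, size=1
read(): buf=[_ _ _ _ _ _], head=2, tail=2, size=0
write(45): buf=[_ _ 45 _ _ _], head=2, tail=3, size=1
read(): buf=[_ _ _ _ _ _], head=3, tail=3, size=0
write(79): buf=[_ _ _ 79 _ _], head=3, tail=4, size=1
read(): buf=[_ _ _ _ _ _], head=4, tail=4, size=0
write(35): buf=[_ _ _ _ 35 _], head=4, tail=5, size=1
write(76): buf=[_ _ _ _ 35 76], head=4, tail=0, size=2

Answer: _ _ _ _ 35 76
4
0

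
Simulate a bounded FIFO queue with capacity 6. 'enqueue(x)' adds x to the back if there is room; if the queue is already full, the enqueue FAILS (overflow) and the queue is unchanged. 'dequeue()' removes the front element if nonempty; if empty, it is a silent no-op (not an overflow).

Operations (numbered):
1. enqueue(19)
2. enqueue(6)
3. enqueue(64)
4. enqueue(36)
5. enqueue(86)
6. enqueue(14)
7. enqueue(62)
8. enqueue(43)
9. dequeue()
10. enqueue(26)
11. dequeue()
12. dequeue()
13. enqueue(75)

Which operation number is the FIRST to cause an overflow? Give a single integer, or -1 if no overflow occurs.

1. enqueue(19): size=1
2. enqueue(6): size=2
3. enqueue(64): size=3
4. enqueue(36): size=4
5. enqueue(86): size=5
6. enqueue(14): size=6
7. enqueue(62): size=6=cap → OVERFLOW (fail)
8. enqueue(43): size=6=cap → OVERFLOW (fail)
9. dequeue(): size=5
10. enqueue(26): size=6
11. dequeue(): size=5
12. dequeue(): size=4
13. enqueue(75): size=5

Answer: 7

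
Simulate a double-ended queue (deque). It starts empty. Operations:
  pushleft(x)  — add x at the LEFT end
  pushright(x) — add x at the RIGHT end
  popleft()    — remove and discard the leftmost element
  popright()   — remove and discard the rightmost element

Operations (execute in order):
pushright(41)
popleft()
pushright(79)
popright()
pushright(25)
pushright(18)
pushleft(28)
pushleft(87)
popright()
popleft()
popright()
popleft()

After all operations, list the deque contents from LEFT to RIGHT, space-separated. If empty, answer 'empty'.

pushright(41): [41]
popleft(): []
pushright(79): [79]
popright(): []
pushright(25): [25]
pushright(18): [25, 18]
pushleft(28): [28, 25, 18]
pushleft(87): [87, 28, 25, 18]
popright(): [87, 28, 25]
popleft(): [28, 25]
popright(): [28]
popleft(): []

Answer: empty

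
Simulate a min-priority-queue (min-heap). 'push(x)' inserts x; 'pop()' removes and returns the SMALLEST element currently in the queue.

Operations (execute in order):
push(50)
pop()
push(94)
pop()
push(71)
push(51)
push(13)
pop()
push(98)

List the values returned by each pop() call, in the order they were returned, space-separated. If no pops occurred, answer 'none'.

push(50): heap contents = [50]
pop() → 50: heap contents = []
push(94): heap contents = [94]
pop() → 94: heap contents = []
push(71): heap contents = [71]
push(51): heap contents = [51, 71]
push(13): heap contents = [13, 51, 71]
pop() → 13: heap contents = [51, 71]
push(98): heap contents = [51, 71, 98]

Answer: 50 94 13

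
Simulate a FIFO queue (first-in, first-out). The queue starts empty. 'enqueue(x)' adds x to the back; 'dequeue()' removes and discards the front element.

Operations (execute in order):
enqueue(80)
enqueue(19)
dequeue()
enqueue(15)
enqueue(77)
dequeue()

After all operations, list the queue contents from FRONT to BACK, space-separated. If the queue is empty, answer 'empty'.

Answer: 15 77

Derivation:
enqueue(80): [80]
enqueue(19): [80, 19]
dequeue(): [19]
enqueue(15): [19, 15]
enqueue(77): [19, 15, 77]
dequeue(): [15, 77]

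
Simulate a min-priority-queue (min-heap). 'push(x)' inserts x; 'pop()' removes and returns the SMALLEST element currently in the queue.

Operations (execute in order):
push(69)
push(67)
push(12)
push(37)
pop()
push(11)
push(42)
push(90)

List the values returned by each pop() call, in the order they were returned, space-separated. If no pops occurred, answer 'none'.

Answer: 12

Derivation:
push(69): heap contents = [69]
push(67): heap contents = [67, 69]
push(12): heap contents = [12, 67, 69]
push(37): heap contents = [12, 37, 67, 69]
pop() → 12: heap contents = [37, 67, 69]
push(11): heap contents = [11, 37, 67, 69]
push(42): heap contents = [11, 37, 42, 67, 69]
push(90): heap contents = [11, 37, 42, 67, 69, 90]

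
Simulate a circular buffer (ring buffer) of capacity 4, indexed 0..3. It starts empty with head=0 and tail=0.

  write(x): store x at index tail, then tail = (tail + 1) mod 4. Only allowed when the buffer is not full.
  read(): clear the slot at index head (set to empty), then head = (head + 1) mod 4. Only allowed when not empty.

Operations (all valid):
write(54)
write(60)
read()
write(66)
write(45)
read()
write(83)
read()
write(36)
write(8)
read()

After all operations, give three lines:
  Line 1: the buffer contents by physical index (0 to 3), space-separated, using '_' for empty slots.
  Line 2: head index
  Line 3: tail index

Answer: 83 36 8 _
0
3

Derivation:
write(54): buf=[54 _ _ _], head=0, tail=1, size=1
write(60): buf=[54 60 _ _], head=0, tail=2, size=2
read(): buf=[_ 60 _ _], head=1, tail=2, size=1
write(66): buf=[_ 60 66 _], head=1, tail=3, size=2
write(45): buf=[_ 60 66 45], head=1, tail=0, size=3
read(): buf=[_ _ 66 45], head=2, tail=0, size=2
write(83): buf=[83 _ 66 45], head=2, tail=1, size=3
read(): buf=[83 _ _ 45], head=3, tail=1, size=2
write(36): buf=[83 36 _ 45], head=3, tail=2, size=3
write(8): buf=[83 36 8 45], head=3, tail=3, size=4
read(): buf=[83 36 8 _], head=0, tail=3, size=3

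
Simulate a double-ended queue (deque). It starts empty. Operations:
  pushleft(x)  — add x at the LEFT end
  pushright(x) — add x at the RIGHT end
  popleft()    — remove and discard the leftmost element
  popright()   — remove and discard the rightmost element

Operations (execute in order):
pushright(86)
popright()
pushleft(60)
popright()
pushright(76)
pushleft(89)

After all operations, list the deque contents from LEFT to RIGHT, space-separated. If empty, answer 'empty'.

pushright(86): [86]
popright(): []
pushleft(60): [60]
popright(): []
pushright(76): [76]
pushleft(89): [89, 76]

Answer: 89 76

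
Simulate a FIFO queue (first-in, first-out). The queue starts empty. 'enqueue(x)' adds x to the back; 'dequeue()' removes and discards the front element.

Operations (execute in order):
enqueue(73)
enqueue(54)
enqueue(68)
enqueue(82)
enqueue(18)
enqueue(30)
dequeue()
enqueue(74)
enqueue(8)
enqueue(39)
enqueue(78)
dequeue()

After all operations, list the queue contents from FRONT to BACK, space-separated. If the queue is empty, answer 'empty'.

enqueue(73): [73]
enqueue(54): [73, 54]
enqueue(68): [73, 54, 68]
enqueue(82): [73, 54, 68, 82]
enqueue(18): [73, 54, 68, 82, 18]
enqueue(30): [73, 54, 68, 82, 18, 30]
dequeue(): [54, 68, 82, 18, 30]
enqueue(74): [54, 68, 82, 18, 30, 74]
enqueue(8): [54, 68, 82, 18, 30, 74, 8]
enqueue(39): [54, 68, 82, 18, 30, 74, 8, 39]
enqueue(78): [54, 68, 82, 18, 30, 74, 8, 39, 78]
dequeue(): [68, 82, 18, 30, 74, 8, 39, 78]

Answer: 68 82 18 30 74 8 39 78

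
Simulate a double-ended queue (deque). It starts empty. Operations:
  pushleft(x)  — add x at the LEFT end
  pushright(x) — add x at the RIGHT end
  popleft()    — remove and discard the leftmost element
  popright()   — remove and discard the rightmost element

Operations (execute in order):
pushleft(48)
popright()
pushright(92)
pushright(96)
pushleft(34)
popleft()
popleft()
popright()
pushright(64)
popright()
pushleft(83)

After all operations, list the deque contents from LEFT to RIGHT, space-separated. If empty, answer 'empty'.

pushleft(48): [48]
popright(): []
pushright(92): [92]
pushright(96): [92, 96]
pushleft(34): [34, 92, 96]
popleft(): [92, 96]
popleft(): [96]
popright(): []
pushright(64): [64]
popright(): []
pushleft(83): [83]

Answer: 83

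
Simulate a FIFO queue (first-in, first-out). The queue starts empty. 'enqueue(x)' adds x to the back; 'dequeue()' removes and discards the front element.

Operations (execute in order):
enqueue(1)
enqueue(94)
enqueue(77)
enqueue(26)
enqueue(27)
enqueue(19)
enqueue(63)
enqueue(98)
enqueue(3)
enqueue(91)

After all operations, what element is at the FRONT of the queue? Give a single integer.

Answer: 1

Derivation:
enqueue(1): queue = [1]
enqueue(94): queue = [1, 94]
enqueue(77): queue = [1, 94, 77]
enqueue(26): queue = [1, 94, 77, 26]
enqueue(27): queue = [1, 94, 77, 26, 27]
enqueue(19): queue = [1, 94, 77, 26, 27, 19]
enqueue(63): queue = [1, 94, 77, 26, 27, 19, 63]
enqueue(98): queue = [1, 94, 77, 26, 27, 19, 63, 98]
enqueue(3): queue = [1, 94, 77, 26, 27, 19, 63, 98, 3]
enqueue(91): queue = [1, 94, 77, 26, 27, 19, 63, 98, 3, 91]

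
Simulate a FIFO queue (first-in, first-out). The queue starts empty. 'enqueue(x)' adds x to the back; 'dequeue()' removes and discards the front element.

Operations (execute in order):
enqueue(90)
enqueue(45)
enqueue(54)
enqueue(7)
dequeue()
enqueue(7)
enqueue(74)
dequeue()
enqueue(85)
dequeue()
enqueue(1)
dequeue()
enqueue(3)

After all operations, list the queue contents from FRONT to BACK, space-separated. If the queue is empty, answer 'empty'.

Answer: 7 74 85 1 3

Derivation:
enqueue(90): [90]
enqueue(45): [90, 45]
enqueue(54): [90, 45, 54]
enqueue(7): [90, 45, 54, 7]
dequeue(): [45, 54, 7]
enqueue(7): [45, 54, 7, 7]
enqueue(74): [45, 54, 7, 7, 74]
dequeue(): [54, 7, 7, 74]
enqueue(85): [54, 7, 7, 74, 85]
dequeue(): [7, 7, 74, 85]
enqueue(1): [7, 7, 74, 85, 1]
dequeue(): [7, 74, 85, 1]
enqueue(3): [7, 74, 85, 1, 3]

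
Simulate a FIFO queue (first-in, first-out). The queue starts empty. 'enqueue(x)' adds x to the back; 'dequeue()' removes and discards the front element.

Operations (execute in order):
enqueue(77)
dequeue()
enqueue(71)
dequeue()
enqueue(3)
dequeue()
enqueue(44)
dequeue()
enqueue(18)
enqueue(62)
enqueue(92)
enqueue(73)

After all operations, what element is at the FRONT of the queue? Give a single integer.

enqueue(77): queue = [77]
dequeue(): queue = []
enqueue(71): queue = [71]
dequeue(): queue = []
enqueue(3): queue = [3]
dequeue(): queue = []
enqueue(44): queue = [44]
dequeue(): queue = []
enqueue(18): queue = [18]
enqueue(62): queue = [18, 62]
enqueue(92): queue = [18, 62, 92]
enqueue(73): queue = [18, 62, 92, 73]

Answer: 18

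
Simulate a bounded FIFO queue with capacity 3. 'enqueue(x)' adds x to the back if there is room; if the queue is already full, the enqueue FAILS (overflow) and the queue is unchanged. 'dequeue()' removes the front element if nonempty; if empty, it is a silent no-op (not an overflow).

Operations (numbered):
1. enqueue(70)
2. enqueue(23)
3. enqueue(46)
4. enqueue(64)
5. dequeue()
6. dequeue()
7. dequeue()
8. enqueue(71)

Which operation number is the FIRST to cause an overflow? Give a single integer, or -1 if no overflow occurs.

1. enqueue(70): size=1
2. enqueue(23): size=2
3. enqueue(46): size=3
4. enqueue(64): size=3=cap → OVERFLOW (fail)
5. dequeue(): size=2
6. dequeue(): size=1
7. dequeue(): size=0
8. enqueue(71): size=1

Answer: 4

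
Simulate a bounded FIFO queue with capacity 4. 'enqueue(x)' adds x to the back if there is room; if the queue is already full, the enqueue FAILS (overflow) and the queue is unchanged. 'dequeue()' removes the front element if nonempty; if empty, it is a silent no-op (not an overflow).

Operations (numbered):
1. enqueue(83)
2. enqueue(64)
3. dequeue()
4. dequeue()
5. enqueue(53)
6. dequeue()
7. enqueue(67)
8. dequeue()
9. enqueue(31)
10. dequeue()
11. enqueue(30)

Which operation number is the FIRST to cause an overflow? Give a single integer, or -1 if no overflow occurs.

1. enqueue(83): size=1
2. enqueue(64): size=2
3. dequeue(): size=1
4. dequeue(): size=0
5. enqueue(53): size=1
6. dequeue(): size=0
7. enqueue(67): size=1
8. dequeue(): size=0
9. enqueue(31): size=1
10. dequeue(): size=0
11. enqueue(30): size=1

Answer: -1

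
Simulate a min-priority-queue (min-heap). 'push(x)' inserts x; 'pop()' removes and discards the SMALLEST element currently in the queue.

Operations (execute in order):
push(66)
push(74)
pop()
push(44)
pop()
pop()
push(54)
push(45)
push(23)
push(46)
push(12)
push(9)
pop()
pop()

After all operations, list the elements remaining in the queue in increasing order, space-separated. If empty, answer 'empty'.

Answer: 23 45 46 54

Derivation:
push(66): heap contents = [66]
push(74): heap contents = [66, 74]
pop() → 66: heap contents = [74]
push(44): heap contents = [44, 74]
pop() → 44: heap contents = [74]
pop() → 74: heap contents = []
push(54): heap contents = [54]
push(45): heap contents = [45, 54]
push(23): heap contents = [23, 45, 54]
push(46): heap contents = [23, 45, 46, 54]
push(12): heap contents = [12, 23, 45, 46, 54]
push(9): heap contents = [9, 12, 23, 45, 46, 54]
pop() → 9: heap contents = [12, 23, 45, 46, 54]
pop() → 12: heap contents = [23, 45, 46, 54]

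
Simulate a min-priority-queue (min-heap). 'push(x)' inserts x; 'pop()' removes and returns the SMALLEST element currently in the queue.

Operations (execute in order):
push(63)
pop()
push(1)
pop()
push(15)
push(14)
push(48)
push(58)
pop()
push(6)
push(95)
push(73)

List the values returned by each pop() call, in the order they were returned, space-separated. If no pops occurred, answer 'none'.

push(63): heap contents = [63]
pop() → 63: heap contents = []
push(1): heap contents = [1]
pop() → 1: heap contents = []
push(15): heap contents = [15]
push(14): heap contents = [14, 15]
push(48): heap contents = [14, 15, 48]
push(58): heap contents = [14, 15, 48, 58]
pop() → 14: heap contents = [15, 48, 58]
push(6): heap contents = [6, 15, 48, 58]
push(95): heap contents = [6, 15, 48, 58, 95]
push(73): heap contents = [6, 15, 48, 58, 73, 95]

Answer: 63 1 14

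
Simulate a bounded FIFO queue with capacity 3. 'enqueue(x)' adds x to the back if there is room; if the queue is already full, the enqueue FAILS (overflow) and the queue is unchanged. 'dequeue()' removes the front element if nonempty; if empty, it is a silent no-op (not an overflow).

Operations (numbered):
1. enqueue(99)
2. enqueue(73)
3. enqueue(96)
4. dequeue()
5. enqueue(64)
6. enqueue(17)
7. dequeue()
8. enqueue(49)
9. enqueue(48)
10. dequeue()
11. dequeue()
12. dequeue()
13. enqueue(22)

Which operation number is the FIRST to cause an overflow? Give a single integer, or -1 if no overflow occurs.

1. enqueue(99): size=1
2. enqueue(73): size=2
3. enqueue(96): size=3
4. dequeue(): size=2
5. enqueue(64): size=3
6. enqueue(17): size=3=cap → OVERFLOW (fail)
7. dequeue(): size=2
8. enqueue(49): size=3
9. enqueue(48): size=3=cap → OVERFLOW (fail)
10. dequeue(): size=2
11. dequeue(): size=1
12. dequeue(): size=0
13. enqueue(22): size=1

Answer: 6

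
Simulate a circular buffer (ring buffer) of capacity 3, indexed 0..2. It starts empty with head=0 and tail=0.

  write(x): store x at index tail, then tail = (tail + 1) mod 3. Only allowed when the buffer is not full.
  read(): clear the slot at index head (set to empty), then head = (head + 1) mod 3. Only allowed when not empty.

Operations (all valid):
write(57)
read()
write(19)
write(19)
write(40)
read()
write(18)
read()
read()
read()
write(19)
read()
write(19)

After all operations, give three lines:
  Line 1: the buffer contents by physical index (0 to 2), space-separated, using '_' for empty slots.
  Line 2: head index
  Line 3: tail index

write(57): buf=[57 _ _], head=0, tail=1, size=1
read(): buf=[_ _ _], head=1, tail=1, size=0
write(19): buf=[_ 19 _], head=1, tail=2, size=1
write(19): buf=[_ 19 19], head=1, tail=0, size=2
write(40): buf=[40 19 19], head=1, tail=1, size=3
read(): buf=[40 _ 19], head=2, tail=1, size=2
write(18): buf=[40 18 19], head=2, tail=2, size=3
read(): buf=[40 18 _], head=0, tail=2, size=2
read(): buf=[_ 18 _], head=1, tail=2, size=1
read(): buf=[_ _ _], head=2, tail=2, size=0
write(19): buf=[_ _ 19], head=2, tail=0, size=1
read(): buf=[_ _ _], head=0, tail=0, size=0
write(19): buf=[19 _ _], head=0, tail=1, size=1

Answer: 19 _ _
0
1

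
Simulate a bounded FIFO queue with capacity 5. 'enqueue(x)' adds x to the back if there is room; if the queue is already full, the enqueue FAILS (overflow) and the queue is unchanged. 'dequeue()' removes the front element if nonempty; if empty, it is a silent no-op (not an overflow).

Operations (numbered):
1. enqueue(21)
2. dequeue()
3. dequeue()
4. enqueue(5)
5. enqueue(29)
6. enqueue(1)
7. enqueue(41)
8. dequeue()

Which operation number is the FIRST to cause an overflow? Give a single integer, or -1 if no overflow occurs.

1. enqueue(21): size=1
2. dequeue(): size=0
3. dequeue(): empty, no-op, size=0
4. enqueue(5): size=1
5. enqueue(29): size=2
6. enqueue(1): size=3
7. enqueue(41): size=4
8. dequeue(): size=3

Answer: -1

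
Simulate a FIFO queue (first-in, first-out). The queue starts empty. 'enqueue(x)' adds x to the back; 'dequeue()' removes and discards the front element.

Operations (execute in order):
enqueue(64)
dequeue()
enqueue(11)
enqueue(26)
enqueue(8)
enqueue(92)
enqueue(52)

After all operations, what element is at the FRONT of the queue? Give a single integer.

Answer: 11

Derivation:
enqueue(64): queue = [64]
dequeue(): queue = []
enqueue(11): queue = [11]
enqueue(26): queue = [11, 26]
enqueue(8): queue = [11, 26, 8]
enqueue(92): queue = [11, 26, 8, 92]
enqueue(52): queue = [11, 26, 8, 92, 52]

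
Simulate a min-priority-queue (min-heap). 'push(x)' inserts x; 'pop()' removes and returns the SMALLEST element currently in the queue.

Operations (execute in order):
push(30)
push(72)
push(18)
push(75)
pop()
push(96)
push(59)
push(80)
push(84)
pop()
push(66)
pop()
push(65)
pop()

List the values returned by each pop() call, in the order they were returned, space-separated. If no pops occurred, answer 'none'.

push(30): heap contents = [30]
push(72): heap contents = [30, 72]
push(18): heap contents = [18, 30, 72]
push(75): heap contents = [18, 30, 72, 75]
pop() → 18: heap contents = [30, 72, 75]
push(96): heap contents = [30, 72, 75, 96]
push(59): heap contents = [30, 59, 72, 75, 96]
push(80): heap contents = [30, 59, 72, 75, 80, 96]
push(84): heap contents = [30, 59, 72, 75, 80, 84, 96]
pop() → 30: heap contents = [59, 72, 75, 80, 84, 96]
push(66): heap contents = [59, 66, 72, 75, 80, 84, 96]
pop() → 59: heap contents = [66, 72, 75, 80, 84, 96]
push(65): heap contents = [65, 66, 72, 75, 80, 84, 96]
pop() → 65: heap contents = [66, 72, 75, 80, 84, 96]

Answer: 18 30 59 65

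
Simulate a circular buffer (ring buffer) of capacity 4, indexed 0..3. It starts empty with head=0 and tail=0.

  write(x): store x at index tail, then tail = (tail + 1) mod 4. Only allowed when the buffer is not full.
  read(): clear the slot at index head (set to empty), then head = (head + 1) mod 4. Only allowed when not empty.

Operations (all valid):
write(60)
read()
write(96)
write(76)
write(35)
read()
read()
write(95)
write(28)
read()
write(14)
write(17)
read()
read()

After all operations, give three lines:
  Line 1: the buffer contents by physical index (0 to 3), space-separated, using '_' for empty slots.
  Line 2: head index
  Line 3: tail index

write(60): buf=[60 _ _ _], head=0, tail=1, size=1
read(): buf=[_ _ _ _], head=1, tail=1, size=0
write(96): buf=[_ 96 _ _], head=1, tail=2, size=1
write(76): buf=[_ 96 76 _], head=1, tail=3, size=2
write(35): buf=[_ 96 76 35], head=1, tail=0, size=3
read(): buf=[_ _ 76 35], head=2, tail=0, size=2
read(): buf=[_ _ _ 35], head=3, tail=0, size=1
write(95): buf=[95 _ _ 35], head=3, tail=1, size=2
write(28): buf=[95 28 _ 35], head=3, tail=2, size=3
read(): buf=[95 28 _ _], head=0, tail=2, size=2
write(14): buf=[95 28 14 _], head=0, tail=3, size=3
write(17): buf=[95 28 14 17], head=0, tail=0, size=4
read(): buf=[_ 28 14 17], head=1, tail=0, size=3
read(): buf=[_ _ 14 17], head=2, tail=0, size=2

Answer: _ _ 14 17
2
0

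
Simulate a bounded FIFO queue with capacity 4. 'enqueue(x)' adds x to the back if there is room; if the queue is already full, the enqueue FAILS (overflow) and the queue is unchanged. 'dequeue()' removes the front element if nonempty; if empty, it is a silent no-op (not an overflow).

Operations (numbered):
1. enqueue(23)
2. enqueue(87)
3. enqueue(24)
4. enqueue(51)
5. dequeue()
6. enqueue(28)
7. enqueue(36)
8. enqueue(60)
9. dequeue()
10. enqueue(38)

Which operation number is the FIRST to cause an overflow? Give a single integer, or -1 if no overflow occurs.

1. enqueue(23): size=1
2. enqueue(87): size=2
3. enqueue(24): size=3
4. enqueue(51): size=4
5. dequeue(): size=3
6. enqueue(28): size=4
7. enqueue(36): size=4=cap → OVERFLOW (fail)
8. enqueue(60): size=4=cap → OVERFLOW (fail)
9. dequeue(): size=3
10. enqueue(38): size=4

Answer: 7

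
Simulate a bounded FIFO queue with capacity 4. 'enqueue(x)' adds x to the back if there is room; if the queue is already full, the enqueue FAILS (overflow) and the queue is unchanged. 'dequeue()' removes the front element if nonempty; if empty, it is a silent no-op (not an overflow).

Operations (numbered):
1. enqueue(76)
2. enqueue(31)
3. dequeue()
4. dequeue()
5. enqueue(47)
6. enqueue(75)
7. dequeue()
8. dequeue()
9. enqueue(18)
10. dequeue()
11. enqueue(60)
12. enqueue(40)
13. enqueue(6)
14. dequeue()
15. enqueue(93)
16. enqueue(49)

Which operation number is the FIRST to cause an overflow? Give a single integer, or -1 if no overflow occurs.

1. enqueue(76): size=1
2. enqueue(31): size=2
3. dequeue(): size=1
4. dequeue(): size=0
5. enqueue(47): size=1
6. enqueue(75): size=2
7. dequeue(): size=1
8. dequeue(): size=0
9. enqueue(18): size=1
10. dequeue(): size=0
11. enqueue(60): size=1
12. enqueue(40): size=2
13. enqueue(6): size=3
14. dequeue(): size=2
15. enqueue(93): size=3
16. enqueue(49): size=4

Answer: -1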